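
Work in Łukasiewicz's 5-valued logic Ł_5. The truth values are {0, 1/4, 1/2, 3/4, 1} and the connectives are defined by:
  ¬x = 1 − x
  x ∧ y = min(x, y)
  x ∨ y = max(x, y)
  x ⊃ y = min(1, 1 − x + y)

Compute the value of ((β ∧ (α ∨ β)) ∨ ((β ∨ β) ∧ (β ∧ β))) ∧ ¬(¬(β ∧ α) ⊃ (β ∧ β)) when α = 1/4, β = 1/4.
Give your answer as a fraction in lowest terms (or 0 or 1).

α ∨ β = 1/4 ∨ 1/4 = 1/4
β ∧ (α ∨ β) = 1/4 ∧ 1/4 = 1/4
β ∨ β = 1/4 ∨ 1/4 = 1/4
β ∧ β = 1/4 ∧ 1/4 = 1/4
(β ∨ β) ∧ (β ∧ β) = 1/4 ∧ 1/4 = 1/4
(β ∧ (α ∨ β)) ∨ ((β ∨ β) ∧ (β ∧ β)) = 1/4 ∨ 1/4 = 1/4
β ∧ α = 1/4 ∧ 1/4 = 1/4
¬(β ∧ α) = ¬1/4 = 3/4
β ∧ β = 1/4 ∧ 1/4 = 1/4
¬(β ∧ α) ⊃ (β ∧ β) = 3/4 ⊃ 1/4 = 1/2
¬(¬(β ∧ α) ⊃ (β ∧ β)) = ¬1/2 = 1/2
((β ∧ (α ∨ β)) ∨ ((β ∨ β) ∧ (β ∧ β))) ∧ ¬(¬(β ∧ α) ⊃ (β ∧ β)) = 1/4 ∧ 1/2 = 1/4

1/4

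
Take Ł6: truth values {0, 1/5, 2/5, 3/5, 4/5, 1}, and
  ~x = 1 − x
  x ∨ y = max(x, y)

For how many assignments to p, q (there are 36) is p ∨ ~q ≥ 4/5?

20

value 1: 11 assignments (counts)
value 4/5: 9 assignments (counts)
value 3/5: 7 assignments
value 2/5: 5 assignments
value 1/5: 3 assignments
value 0: 1 assignment
So 20 of the 36 assignments meet the threshold.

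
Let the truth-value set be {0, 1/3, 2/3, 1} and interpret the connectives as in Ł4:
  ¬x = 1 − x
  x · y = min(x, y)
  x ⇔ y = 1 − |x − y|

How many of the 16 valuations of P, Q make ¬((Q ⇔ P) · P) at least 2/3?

11

P = 0, Q = 0 ↦ 1  ≥
P = 0, Q = 1/3 ↦ 1  ≥
P = 0, Q = 2/3 ↦ 1  ≥
P = 0, Q = 1 ↦ 1  ≥
P = 1/3, Q = 0 ↦ 2/3  ≥
P = 1/3, Q = 1/3 ↦ 2/3  ≥
P = 1/3, Q = 2/3 ↦ 2/3  ≥
P = 1/3, Q = 1 ↦ 2/3  ≥
P = 2/3, Q = 0 ↦ 2/3  ≥
P = 2/3, Q = 1/3 ↦ 1/3  <
P = 2/3, Q = 2/3 ↦ 1/3  <
P = 2/3, Q = 1 ↦ 1/3  <
P = 1, Q = 0 ↦ 1  ≥
P = 1, Q = 1/3 ↦ 2/3  ≥
P = 1, Q = 2/3 ↦ 1/3  <
P = 1, Q = 1 ↦ 0  <
So 11 of the 16 assignments meet the threshold.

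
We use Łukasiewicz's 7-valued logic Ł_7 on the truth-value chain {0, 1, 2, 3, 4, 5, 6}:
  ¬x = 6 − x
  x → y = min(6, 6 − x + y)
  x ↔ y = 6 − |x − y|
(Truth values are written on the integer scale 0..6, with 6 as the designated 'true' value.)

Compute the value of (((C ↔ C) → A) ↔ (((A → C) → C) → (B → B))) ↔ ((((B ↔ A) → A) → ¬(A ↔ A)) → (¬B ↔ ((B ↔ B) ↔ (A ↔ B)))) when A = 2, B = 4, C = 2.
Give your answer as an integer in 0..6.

2

C ↔ C = 2 ↔ 2 = 6
(C ↔ C) → A = 6 → 2 = 2
A → C = 2 → 2 = 6
(A → C) → C = 6 → 2 = 2
B → B = 4 → 4 = 6
((A → C) → C) → (B → B) = 2 → 6 = 6
((C ↔ C) → A) ↔ (((A → C) → C) → (B → B)) = 2 ↔ 6 = 2
B ↔ A = 4 ↔ 2 = 4
(B ↔ A) → A = 4 → 2 = 4
A ↔ A = 2 ↔ 2 = 6
¬(A ↔ A) = ¬6 = 0
((B ↔ A) → A) → ¬(A ↔ A) = 4 → 0 = 2
¬B = ¬4 = 2
B ↔ B = 4 ↔ 4 = 6
A ↔ B = 2 ↔ 4 = 4
(B ↔ B) ↔ (A ↔ B) = 6 ↔ 4 = 4
¬B ↔ ((B ↔ B) ↔ (A ↔ B)) = 2 ↔ 4 = 4
(((B ↔ A) → A) → ¬(A ↔ A)) → (¬B ↔ ((B ↔ B) ↔ (A ↔ B))) = 2 → 4 = 6
(((C ↔ C) → A) ↔ (((A → C) → C) → (B → B))) ↔ ((((B ↔ A) → A) → ¬(A ↔ A)) → (¬B ↔ ((B ↔ B) ↔ (A ↔ B)))) = 2 ↔ 6 = 2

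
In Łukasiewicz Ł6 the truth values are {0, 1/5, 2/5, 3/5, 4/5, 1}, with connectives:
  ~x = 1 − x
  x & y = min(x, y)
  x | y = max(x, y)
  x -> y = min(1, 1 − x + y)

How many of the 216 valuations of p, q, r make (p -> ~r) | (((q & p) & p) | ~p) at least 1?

131

value 1: 131 assignments (counts)
value 4/5: 39 assignments
value 3/5: 28 assignments
value 2/5: 12 assignments
value 1/5: 5 assignments
value 0: 1 assignment
So 131 of the 216 assignments meet the threshold.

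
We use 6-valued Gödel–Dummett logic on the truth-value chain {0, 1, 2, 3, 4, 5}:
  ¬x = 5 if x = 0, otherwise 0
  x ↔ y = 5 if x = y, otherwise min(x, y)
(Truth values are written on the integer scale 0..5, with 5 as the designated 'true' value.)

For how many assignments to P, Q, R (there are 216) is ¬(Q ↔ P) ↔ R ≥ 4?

46

value 5: 36 assignments (counts)
value 4: 10 assignments (counts)
value 3: 10 assignments
value 2: 10 assignments
value 1: 10 assignments
value 0: 140 assignments
So 46 of the 216 assignments meet the threshold.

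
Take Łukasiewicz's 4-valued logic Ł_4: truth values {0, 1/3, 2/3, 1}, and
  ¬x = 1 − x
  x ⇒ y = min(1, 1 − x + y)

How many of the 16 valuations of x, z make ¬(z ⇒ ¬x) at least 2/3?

x = 0, z = 0 ↦ 0  <
x = 0, z = 1/3 ↦ 0  <
x = 0, z = 2/3 ↦ 0  <
x = 0, z = 1 ↦ 0  <
x = 1/3, z = 0 ↦ 0  <
x = 1/3, z = 1/3 ↦ 0  <
x = 1/3, z = 2/3 ↦ 0  <
x = 1/3, z = 1 ↦ 1/3  <
x = 2/3, z = 0 ↦ 0  <
x = 2/3, z = 1/3 ↦ 0  <
x = 2/3, z = 2/3 ↦ 1/3  <
x = 2/3, z = 1 ↦ 2/3  ≥
x = 1, z = 0 ↦ 0  <
x = 1, z = 1/3 ↦ 1/3  <
x = 1, z = 2/3 ↦ 2/3  ≥
x = 1, z = 1 ↦ 1  ≥
So 3 of the 16 assignments meet the threshold.

3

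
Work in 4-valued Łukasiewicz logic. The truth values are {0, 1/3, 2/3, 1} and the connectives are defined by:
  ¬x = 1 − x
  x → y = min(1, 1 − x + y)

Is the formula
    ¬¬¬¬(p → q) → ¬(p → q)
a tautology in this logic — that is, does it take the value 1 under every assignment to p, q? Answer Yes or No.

No

Counterexample: take p = 0, q = 0.
p → q = 0 → 0 = 1
¬(p → q) = ¬1 = 0
¬¬(p → q) = ¬0 = 1
¬¬¬(p → q) = ¬1 = 0
¬¬¬¬(p → q) = ¬0 = 1
p → q = 0 → 0 = 1
¬(p → q) = ¬1 = 0
¬¬¬¬(p → q) → ¬(p → q) = 1 → 0 = 0
This gives 0 ≠ 1.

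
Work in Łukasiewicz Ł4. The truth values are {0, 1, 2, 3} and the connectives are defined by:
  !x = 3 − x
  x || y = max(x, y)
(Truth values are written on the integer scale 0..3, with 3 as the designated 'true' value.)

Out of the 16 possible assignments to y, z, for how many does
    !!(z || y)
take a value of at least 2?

12

y = 0, z = 0 ↦ 0  <
y = 0, z = 1 ↦ 1  <
y = 0, z = 2 ↦ 2  ≥
y = 0, z = 3 ↦ 3  ≥
y = 1, z = 0 ↦ 1  <
y = 1, z = 1 ↦ 1  <
y = 1, z = 2 ↦ 2  ≥
y = 1, z = 3 ↦ 3  ≥
y = 2, z = 0 ↦ 2  ≥
y = 2, z = 1 ↦ 2  ≥
y = 2, z = 2 ↦ 2  ≥
y = 2, z = 3 ↦ 3  ≥
y = 3, z = 0 ↦ 3  ≥
y = 3, z = 1 ↦ 3  ≥
y = 3, z = 2 ↦ 3  ≥
y = 3, z = 3 ↦ 3  ≥
So 12 of the 16 assignments meet the threshold.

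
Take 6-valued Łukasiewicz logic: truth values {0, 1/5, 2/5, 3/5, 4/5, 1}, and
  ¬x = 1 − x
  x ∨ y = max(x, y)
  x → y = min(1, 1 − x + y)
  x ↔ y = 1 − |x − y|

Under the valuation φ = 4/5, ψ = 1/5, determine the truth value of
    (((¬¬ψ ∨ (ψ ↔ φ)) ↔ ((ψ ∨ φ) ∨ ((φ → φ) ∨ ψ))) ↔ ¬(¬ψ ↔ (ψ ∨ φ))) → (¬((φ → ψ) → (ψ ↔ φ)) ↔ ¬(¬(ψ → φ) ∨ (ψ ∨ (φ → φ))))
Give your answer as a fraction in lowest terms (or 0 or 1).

1

¬ψ = ¬1/5 = 4/5
¬¬ψ = ¬4/5 = 1/5
ψ ↔ φ = 1/5 ↔ 4/5 = 2/5
¬¬ψ ∨ (ψ ↔ φ) = 1/5 ∨ 2/5 = 2/5
ψ ∨ φ = 1/5 ∨ 4/5 = 4/5
φ → φ = 4/5 → 4/5 = 1
(φ → φ) ∨ ψ = 1 ∨ 1/5 = 1
(ψ ∨ φ) ∨ ((φ → φ) ∨ ψ) = 4/5 ∨ 1 = 1
(¬¬ψ ∨ (ψ ↔ φ)) ↔ ((ψ ∨ φ) ∨ ((φ → φ) ∨ ψ)) = 2/5 ↔ 1 = 2/5
¬ψ = ¬1/5 = 4/5
ψ ∨ φ = 1/5 ∨ 4/5 = 4/5
¬ψ ↔ (ψ ∨ φ) = 4/5 ↔ 4/5 = 1
¬(¬ψ ↔ (ψ ∨ φ)) = ¬1 = 0
((¬¬ψ ∨ (ψ ↔ φ)) ↔ ((ψ ∨ φ) ∨ ((φ → φ) ∨ ψ))) ↔ ¬(¬ψ ↔ (ψ ∨ φ)) = 2/5 ↔ 0 = 3/5
φ → ψ = 4/5 → 1/5 = 2/5
ψ ↔ φ = 1/5 ↔ 4/5 = 2/5
(φ → ψ) → (ψ ↔ φ) = 2/5 → 2/5 = 1
¬((φ → ψ) → (ψ ↔ φ)) = ¬1 = 0
ψ → φ = 1/5 → 4/5 = 1
¬(ψ → φ) = ¬1 = 0
φ → φ = 4/5 → 4/5 = 1
ψ ∨ (φ → φ) = 1/5 ∨ 1 = 1
¬(ψ → φ) ∨ (ψ ∨ (φ → φ)) = 0 ∨ 1 = 1
¬(¬(ψ → φ) ∨ (ψ ∨ (φ → φ))) = ¬1 = 0
¬((φ → ψ) → (ψ ↔ φ)) ↔ ¬(¬(ψ → φ) ∨ (ψ ∨ (φ → φ))) = 0 ↔ 0 = 1
(((¬¬ψ ∨ (ψ ↔ φ)) ↔ ((ψ ∨ φ) ∨ ((φ → φ) ∨ ψ))) ↔ ¬(¬ψ ↔ (ψ ∨ φ))) → (¬((φ → ψ) → (ψ ↔ φ)) ↔ ¬(¬(ψ → φ) ∨ (ψ ∨ (φ → φ)))) = 3/5 → 1 = 1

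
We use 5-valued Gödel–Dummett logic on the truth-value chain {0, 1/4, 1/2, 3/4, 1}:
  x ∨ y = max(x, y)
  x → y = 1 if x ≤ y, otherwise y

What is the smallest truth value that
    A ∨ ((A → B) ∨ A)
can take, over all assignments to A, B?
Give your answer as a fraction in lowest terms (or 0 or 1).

Take A = 1/4, B = 0:
A → B = 1/4 → 0 = 0
(A → B) ∨ A = 0 ∨ 1/4 = 1/4
A ∨ ((A → B) ∨ A) = 1/4 ∨ 1/4 = 1/4
No assignment yields a value below 1/4, so this is the minimum.

1/4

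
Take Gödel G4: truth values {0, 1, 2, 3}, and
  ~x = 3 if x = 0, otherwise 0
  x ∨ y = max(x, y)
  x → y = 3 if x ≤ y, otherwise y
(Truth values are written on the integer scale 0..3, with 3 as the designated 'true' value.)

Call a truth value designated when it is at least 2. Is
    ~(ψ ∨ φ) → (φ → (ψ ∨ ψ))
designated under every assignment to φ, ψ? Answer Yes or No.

Yes

φ = 0, ψ = 0 ↦ 3
φ = 0, ψ = 1 ↦ 3
φ = 0, ψ = 2 ↦ 3
φ = 0, ψ = 3 ↦ 3
φ = 1, ψ = 0 ↦ 3
φ = 1, ψ = 1 ↦ 3
φ = 1, ψ = 2 ↦ 3
φ = 1, ψ = 3 ↦ 3
φ = 2, ψ = 0 ↦ 3
φ = 2, ψ = 1 ↦ 3
φ = 2, ψ = 2 ↦ 3
φ = 2, ψ = 3 ↦ 3
φ = 3, ψ = 0 ↦ 3
φ = 3, ψ = 1 ↦ 3
φ = 3, ψ = 2 ↦ 3
φ = 3, ψ = 3 ↦ 3
Every assignment gives a value ≥ 2.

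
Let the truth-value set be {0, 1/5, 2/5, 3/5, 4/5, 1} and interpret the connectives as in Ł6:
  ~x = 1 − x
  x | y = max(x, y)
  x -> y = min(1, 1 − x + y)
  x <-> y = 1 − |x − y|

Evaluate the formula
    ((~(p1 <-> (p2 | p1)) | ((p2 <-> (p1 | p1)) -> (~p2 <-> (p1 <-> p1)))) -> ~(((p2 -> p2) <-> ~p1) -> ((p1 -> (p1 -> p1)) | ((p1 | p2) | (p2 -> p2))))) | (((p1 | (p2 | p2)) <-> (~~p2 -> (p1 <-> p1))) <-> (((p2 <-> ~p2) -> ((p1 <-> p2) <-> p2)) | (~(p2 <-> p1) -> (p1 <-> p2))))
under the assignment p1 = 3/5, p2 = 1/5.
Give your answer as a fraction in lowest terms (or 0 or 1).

p2 | p1 = 1/5 | 3/5 = 3/5
p1 <-> (p2 | p1) = 3/5 <-> 3/5 = 1
~(p1 <-> (p2 | p1)) = ~1 = 0
p1 | p1 = 3/5 | 3/5 = 3/5
p2 <-> (p1 | p1) = 1/5 <-> 3/5 = 3/5
~p2 = ~1/5 = 4/5
p1 <-> p1 = 3/5 <-> 3/5 = 1
~p2 <-> (p1 <-> p1) = 4/5 <-> 1 = 4/5
(p2 <-> (p1 | p1)) -> (~p2 <-> (p1 <-> p1)) = 3/5 -> 4/5 = 1
~(p1 <-> (p2 | p1)) | ((p2 <-> (p1 | p1)) -> (~p2 <-> (p1 <-> p1))) = 0 | 1 = 1
p2 -> p2 = 1/5 -> 1/5 = 1
~p1 = ~3/5 = 2/5
(p2 -> p2) <-> ~p1 = 1 <-> 2/5 = 2/5
p1 -> p1 = 3/5 -> 3/5 = 1
p1 -> (p1 -> p1) = 3/5 -> 1 = 1
p1 | p2 = 3/5 | 1/5 = 3/5
p2 -> p2 = 1/5 -> 1/5 = 1
(p1 | p2) | (p2 -> p2) = 3/5 | 1 = 1
(p1 -> (p1 -> p1)) | ((p1 | p2) | (p2 -> p2)) = 1 | 1 = 1
((p2 -> p2) <-> ~p1) -> ((p1 -> (p1 -> p1)) | ((p1 | p2) | (p2 -> p2))) = 2/5 -> 1 = 1
~(((p2 -> p2) <-> ~p1) -> ((p1 -> (p1 -> p1)) | ((p1 | p2) | (p2 -> p2)))) = ~1 = 0
(~(p1 <-> (p2 | p1)) | ((p2 <-> (p1 | p1)) -> (~p2 <-> (p1 <-> p1)))) -> ~(((p2 -> p2) <-> ~p1) -> ((p1 -> (p1 -> p1)) | ((p1 | p2) | (p2 -> p2)))) = 1 -> 0 = 0
p2 | p2 = 1/5 | 1/5 = 1/5
p1 | (p2 | p2) = 3/5 | 1/5 = 3/5
~p2 = ~1/5 = 4/5
~~p2 = ~4/5 = 1/5
p1 <-> p1 = 3/5 <-> 3/5 = 1
~~p2 -> (p1 <-> p1) = 1/5 -> 1 = 1
(p1 | (p2 | p2)) <-> (~~p2 -> (p1 <-> p1)) = 3/5 <-> 1 = 3/5
~p2 = ~1/5 = 4/5
p2 <-> ~p2 = 1/5 <-> 4/5 = 2/5
p1 <-> p2 = 3/5 <-> 1/5 = 3/5
(p1 <-> p2) <-> p2 = 3/5 <-> 1/5 = 3/5
(p2 <-> ~p2) -> ((p1 <-> p2) <-> p2) = 2/5 -> 3/5 = 1
p2 <-> p1 = 1/5 <-> 3/5 = 3/5
~(p2 <-> p1) = ~3/5 = 2/5
p1 <-> p2 = 3/5 <-> 1/5 = 3/5
~(p2 <-> p1) -> (p1 <-> p2) = 2/5 -> 3/5 = 1
((p2 <-> ~p2) -> ((p1 <-> p2) <-> p2)) | (~(p2 <-> p1) -> (p1 <-> p2)) = 1 | 1 = 1
((p1 | (p2 | p2)) <-> (~~p2 -> (p1 <-> p1))) <-> (((p2 <-> ~p2) -> ((p1 <-> p2) <-> p2)) | (~(p2 <-> p1) -> (p1 <-> p2))) = 3/5 <-> 1 = 3/5
((~(p1 <-> (p2 | p1)) | ((p2 <-> (p1 | p1)) -> (~p2 <-> (p1 <-> p1)))) -> ~(((p2 -> p2) <-> ~p1) -> ((p1 -> (p1 -> p1)) | ((p1 | p2) | (p2 -> p2))))) | (((p1 | (p2 | p2)) <-> (~~p2 -> (p1 <-> p1))) <-> (((p2 <-> ~p2) -> ((p1 <-> p2) <-> p2)) | (~(p2 <-> p1) -> (p1 <-> p2)))) = 0 | 3/5 = 3/5

3/5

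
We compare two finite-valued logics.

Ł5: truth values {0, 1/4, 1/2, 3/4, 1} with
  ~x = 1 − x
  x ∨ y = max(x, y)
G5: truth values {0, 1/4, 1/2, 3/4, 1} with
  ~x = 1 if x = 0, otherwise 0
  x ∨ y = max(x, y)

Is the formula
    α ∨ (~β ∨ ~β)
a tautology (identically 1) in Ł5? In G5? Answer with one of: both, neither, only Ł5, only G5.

In Ł5: at α = 0, β = 1/4 the value is 3/4 — not a tautology.
In G5: at α = 0, β = 1/4 the value is 0 — not a tautology.

neither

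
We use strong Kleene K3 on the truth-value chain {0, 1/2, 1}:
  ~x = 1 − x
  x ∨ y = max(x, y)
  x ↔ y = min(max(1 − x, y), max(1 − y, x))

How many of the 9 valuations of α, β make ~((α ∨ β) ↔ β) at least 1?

α = 0, β = 0 ↦ 0  <
α = 0, β = 1/2 ↦ 1/2  <
α = 0, β = 1 ↦ 0  <
α = 1/2, β = 0 ↦ 1/2  <
α = 1/2, β = 1/2 ↦ 1/2  <
α = 1/2, β = 1 ↦ 0  <
α = 1, β = 0 ↦ 1  ≥
α = 1, β = 1/2 ↦ 1/2  <
α = 1, β = 1 ↦ 0  <
So 1 of the 9 assignments meets the threshold.

1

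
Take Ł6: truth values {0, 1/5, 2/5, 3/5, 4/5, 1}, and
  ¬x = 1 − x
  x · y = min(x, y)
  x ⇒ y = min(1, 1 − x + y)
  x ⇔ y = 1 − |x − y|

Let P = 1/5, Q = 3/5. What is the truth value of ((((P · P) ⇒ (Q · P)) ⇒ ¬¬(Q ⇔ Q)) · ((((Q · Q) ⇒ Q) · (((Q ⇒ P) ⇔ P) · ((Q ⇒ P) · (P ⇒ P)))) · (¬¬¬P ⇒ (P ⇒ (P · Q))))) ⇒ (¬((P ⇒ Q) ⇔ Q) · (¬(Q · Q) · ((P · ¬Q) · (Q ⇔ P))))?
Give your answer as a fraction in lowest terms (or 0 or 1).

P · P = 1/5 · 1/5 = 1/5
Q · P = 3/5 · 1/5 = 1/5
(P · P) ⇒ (Q · P) = 1/5 ⇒ 1/5 = 1
Q ⇔ Q = 3/5 ⇔ 3/5 = 1
¬(Q ⇔ Q) = ¬1 = 0
¬¬(Q ⇔ Q) = ¬0 = 1
((P · P) ⇒ (Q · P)) ⇒ ¬¬(Q ⇔ Q) = 1 ⇒ 1 = 1
Q · Q = 3/5 · 3/5 = 3/5
(Q · Q) ⇒ Q = 3/5 ⇒ 3/5 = 1
Q ⇒ P = 3/5 ⇒ 1/5 = 3/5
(Q ⇒ P) ⇔ P = 3/5 ⇔ 1/5 = 3/5
Q ⇒ P = 3/5 ⇒ 1/5 = 3/5
P ⇒ P = 1/5 ⇒ 1/5 = 1
(Q ⇒ P) · (P ⇒ P) = 3/5 · 1 = 3/5
((Q ⇒ P) ⇔ P) · ((Q ⇒ P) · (P ⇒ P)) = 3/5 · 3/5 = 3/5
((Q · Q) ⇒ Q) · (((Q ⇒ P) ⇔ P) · ((Q ⇒ P) · (P ⇒ P))) = 1 · 3/5 = 3/5
¬P = ¬1/5 = 4/5
¬¬P = ¬4/5 = 1/5
¬¬¬P = ¬1/5 = 4/5
P · Q = 1/5 · 3/5 = 1/5
P ⇒ (P · Q) = 1/5 ⇒ 1/5 = 1
¬¬¬P ⇒ (P ⇒ (P · Q)) = 4/5 ⇒ 1 = 1
(((Q · Q) ⇒ Q) · (((Q ⇒ P) ⇔ P) · ((Q ⇒ P) · (P ⇒ P)))) · (¬¬¬P ⇒ (P ⇒ (P · Q))) = 3/5 · 1 = 3/5
(((P · P) ⇒ (Q · P)) ⇒ ¬¬(Q ⇔ Q)) · ((((Q · Q) ⇒ Q) · (((Q ⇒ P) ⇔ P) · ((Q ⇒ P) · (P ⇒ P)))) · (¬¬¬P ⇒ (P ⇒ (P · Q)))) = 1 · 3/5 = 3/5
P ⇒ Q = 1/5 ⇒ 3/5 = 1
(P ⇒ Q) ⇔ Q = 1 ⇔ 3/5 = 3/5
¬((P ⇒ Q) ⇔ Q) = ¬3/5 = 2/5
Q · Q = 3/5 · 3/5 = 3/5
¬(Q · Q) = ¬3/5 = 2/5
¬Q = ¬3/5 = 2/5
P · ¬Q = 1/5 · 2/5 = 1/5
Q ⇔ P = 3/5 ⇔ 1/5 = 3/5
(P · ¬Q) · (Q ⇔ P) = 1/5 · 3/5 = 1/5
¬(Q · Q) · ((P · ¬Q) · (Q ⇔ P)) = 2/5 · 1/5 = 1/5
¬((P ⇒ Q) ⇔ Q) · (¬(Q · Q) · ((P · ¬Q) · (Q ⇔ P))) = 2/5 · 1/5 = 1/5
((((P · P) ⇒ (Q · P)) ⇒ ¬¬(Q ⇔ Q)) · ((((Q · Q) ⇒ Q) · (((Q ⇒ P) ⇔ P) · ((Q ⇒ P) · (P ⇒ P)))) · (¬¬¬P ⇒ (P ⇒ (P · Q))))) ⇒ (¬((P ⇒ Q) ⇔ Q) · (¬(Q · Q) · ((P · ¬Q) · (Q ⇔ P)))) = 3/5 ⇒ 1/5 = 3/5

3/5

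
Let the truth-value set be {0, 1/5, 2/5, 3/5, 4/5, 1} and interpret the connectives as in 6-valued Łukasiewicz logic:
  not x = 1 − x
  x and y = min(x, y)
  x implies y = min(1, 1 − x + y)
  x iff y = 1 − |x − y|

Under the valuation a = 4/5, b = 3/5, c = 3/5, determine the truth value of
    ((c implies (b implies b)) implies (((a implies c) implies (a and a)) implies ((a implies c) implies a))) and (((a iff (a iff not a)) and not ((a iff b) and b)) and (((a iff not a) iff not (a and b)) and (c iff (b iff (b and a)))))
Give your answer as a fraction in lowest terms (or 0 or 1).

2/5

b implies b = 3/5 implies 3/5 = 1
c implies (b implies b) = 3/5 implies 1 = 1
a implies c = 4/5 implies 3/5 = 4/5
a and a = 4/5 and 4/5 = 4/5
(a implies c) implies (a and a) = 4/5 implies 4/5 = 1
a implies c = 4/5 implies 3/5 = 4/5
(a implies c) implies a = 4/5 implies 4/5 = 1
((a implies c) implies (a and a)) implies ((a implies c) implies a) = 1 implies 1 = 1
(c implies (b implies b)) implies (((a implies c) implies (a and a)) implies ((a implies c) implies a)) = 1 implies 1 = 1
not a = not 4/5 = 1/5
a iff not a = 4/5 iff 1/5 = 2/5
a iff (a iff not a) = 4/5 iff 2/5 = 3/5
a iff b = 4/5 iff 3/5 = 4/5
(a iff b) and b = 4/5 and 3/5 = 3/5
not ((a iff b) and b) = not 3/5 = 2/5
(a iff (a iff not a)) and not ((a iff b) and b) = 3/5 and 2/5 = 2/5
not a = not 4/5 = 1/5
a iff not a = 4/5 iff 1/5 = 2/5
a and b = 4/5 and 3/5 = 3/5
not (a and b) = not 3/5 = 2/5
(a iff not a) iff not (a and b) = 2/5 iff 2/5 = 1
b and a = 3/5 and 4/5 = 3/5
b iff (b and a) = 3/5 iff 3/5 = 1
c iff (b iff (b and a)) = 3/5 iff 1 = 3/5
((a iff not a) iff not (a and b)) and (c iff (b iff (b and a))) = 1 and 3/5 = 3/5
((a iff (a iff not a)) and not ((a iff b) and b)) and (((a iff not a) iff not (a and b)) and (c iff (b iff (b and a)))) = 2/5 and 3/5 = 2/5
((c implies (b implies b)) implies (((a implies c) implies (a and a)) implies ((a implies c) implies a))) and (((a iff (a iff not a)) and not ((a iff b) and b)) and (((a iff not a) iff not (a and b)) and (c iff (b iff (b and a))))) = 1 and 2/5 = 2/5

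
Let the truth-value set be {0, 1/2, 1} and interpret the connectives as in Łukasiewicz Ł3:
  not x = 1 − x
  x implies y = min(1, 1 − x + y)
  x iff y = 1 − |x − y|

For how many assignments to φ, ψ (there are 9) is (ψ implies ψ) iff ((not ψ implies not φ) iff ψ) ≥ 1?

φ = 0, ψ = 0 ↦ 0  <
φ = 0, ψ = 1/2 ↦ 1/2  <
φ = 0, ψ = 1 ↦ 1  ≥
φ = 1/2, ψ = 0 ↦ 1/2  <
φ = 1/2, ψ = 1/2 ↦ 1/2  <
φ = 1/2, ψ = 1 ↦ 1  ≥
φ = 1, ψ = 0 ↦ 1  ≥
φ = 1, ψ = 1/2 ↦ 1  ≥
φ = 1, ψ = 1 ↦ 1  ≥
So 5 of the 9 assignments meet the threshold.

5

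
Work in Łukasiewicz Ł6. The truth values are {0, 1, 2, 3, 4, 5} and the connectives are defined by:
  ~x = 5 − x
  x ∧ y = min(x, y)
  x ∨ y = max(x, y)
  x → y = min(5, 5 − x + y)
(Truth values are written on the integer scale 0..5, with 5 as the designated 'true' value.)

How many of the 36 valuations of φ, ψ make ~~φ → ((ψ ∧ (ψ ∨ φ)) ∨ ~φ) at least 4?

29

value 5: 24 assignments (counts)
value 4: 5 assignments (counts)
value 3: 2 assignments
value 2: 3 assignments
value 1: 1 assignment
value 0: 1 assignment
So 29 of the 36 assignments meet the threshold.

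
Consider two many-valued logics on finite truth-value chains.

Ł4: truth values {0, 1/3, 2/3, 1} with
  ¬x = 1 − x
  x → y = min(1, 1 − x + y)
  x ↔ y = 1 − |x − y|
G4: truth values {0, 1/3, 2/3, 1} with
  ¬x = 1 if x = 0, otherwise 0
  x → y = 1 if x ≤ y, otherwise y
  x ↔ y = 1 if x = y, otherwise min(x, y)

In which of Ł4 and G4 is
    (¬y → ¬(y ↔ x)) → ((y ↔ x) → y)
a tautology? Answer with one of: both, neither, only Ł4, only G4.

only Ł4

In Ł4: every assignment gives 1 — tautology.
In G4: at x = 1/3, y = 1/3 the value is 1/3 — not a tautology.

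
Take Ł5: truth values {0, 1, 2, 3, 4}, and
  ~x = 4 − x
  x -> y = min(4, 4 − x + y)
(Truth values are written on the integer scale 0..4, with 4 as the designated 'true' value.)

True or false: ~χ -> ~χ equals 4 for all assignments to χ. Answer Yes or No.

Yes

χ = 0 ↦ 4
χ = 1 ↦ 4
χ = 2 ↦ 4
χ = 3 ↦ 4
χ = 4 ↦ 4
Every assignment gives a value ≥ 4.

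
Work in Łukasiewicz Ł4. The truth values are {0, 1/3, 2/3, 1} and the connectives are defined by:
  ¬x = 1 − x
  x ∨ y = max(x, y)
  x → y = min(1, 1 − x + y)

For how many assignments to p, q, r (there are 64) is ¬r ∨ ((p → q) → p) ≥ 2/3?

value 1: 34 assignments (counts)
value 2/3: 16 assignments (counts)
value 1/3: 10 assignments
value 0: 4 assignments
So 50 of the 64 assignments meet the threshold.

50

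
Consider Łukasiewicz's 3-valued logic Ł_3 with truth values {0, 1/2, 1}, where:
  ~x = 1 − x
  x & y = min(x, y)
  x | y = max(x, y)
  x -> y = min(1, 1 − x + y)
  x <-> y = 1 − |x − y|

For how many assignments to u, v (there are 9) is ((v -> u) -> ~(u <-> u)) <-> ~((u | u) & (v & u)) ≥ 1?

u = 0, v = 0 ↦ 0  <
u = 0, v = 1/2 ↦ 1/2  <
u = 0, v = 1 ↦ 1  ≥
u = 1/2, v = 0 ↦ 0  <
u = 1/2, v = 1/2 ↦ 1/2  <
u = 1/2, v = 1 ↦ 1  ≥
u = 1, v = 0 ↦ 0  <
u = 1, v = 1/2 ↦ 1/2  <
u = 1, v = 1 ↦ 1  ≥
So 3 of the 9 assignments meet the threshold.

3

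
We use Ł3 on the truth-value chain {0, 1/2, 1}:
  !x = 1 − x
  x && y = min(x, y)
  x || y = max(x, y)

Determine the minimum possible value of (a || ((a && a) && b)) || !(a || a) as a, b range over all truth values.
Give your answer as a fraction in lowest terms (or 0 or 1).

Take a = 1/2, b = 0:
a && a = 1/2 && 1/2 = 1/2
(a && a) && b = 1/2 && 0 = 0
a || ((a && a) && b) = 1/2 || 0 = 1/2
a || a = 1/2 || 1/2 = 1/2
!(a || a) = !1/2 = 1/2
(a || ((a && a) && b)) || !(a || a) = 1/2 || 1/2 = 1/2
No assignment yields a value below 1/2, so this is the minimum.

1/2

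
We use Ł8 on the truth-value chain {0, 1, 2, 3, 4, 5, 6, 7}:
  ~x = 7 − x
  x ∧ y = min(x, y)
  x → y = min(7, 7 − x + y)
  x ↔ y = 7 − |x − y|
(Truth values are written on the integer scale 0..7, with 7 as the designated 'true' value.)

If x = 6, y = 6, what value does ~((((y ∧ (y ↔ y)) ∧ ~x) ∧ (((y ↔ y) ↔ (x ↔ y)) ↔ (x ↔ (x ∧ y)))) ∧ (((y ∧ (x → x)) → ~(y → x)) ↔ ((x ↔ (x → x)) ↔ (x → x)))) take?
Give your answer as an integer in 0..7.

6

y ↔ y = 6 ↔ 6 = 7
y ∧ (y ↔ y) = 6 ∧ 7 = 6
~x = ~6 = 1
(y ∧ (y ↔ y)) ∧ ~x = 6 ∧ 1 = 1
y ↔ y = 6 ↔ 6 = 7
x ↔ y = 6 ↔ 6 = 7
(y ↔ y) ↔ (x ↔ y) = 7 ↔ 7 = 7
x ∧ y = 6 ∧ 6 = 6
x ↔ (x ∧ y) = 6 ↔ 6 = 7
((y ↔ y) ↔ (x ↔ y)) ↔ (x ↔ (x ∧ y)) = 7 ↔ 7 = 7
((y ∧ (y ↔ y)) ∧ ~x) ∧ (((y ↔ y) ↔ (x ↔ y)) ↔ (x ↔ (x ∧ y))) = 1 ∧ 7 = 1
x → x = 6 → 6 = 7
y ∧ (x → x) = 6 ∧ 7 = 6
y → x = 6 → 6 = 7
~(y → x) = ~7 = 0
(y ∧ (x → x)) → ~(y → x) = 6 → 0 = 1
x → x = 6 → 6 = 7
x ↔ (x → x) = 6 ↔ 7 = 6
x → x = 6 → 6 = 7
(x ↔ (x → x)) ↔ (x → x) = 6 ↔ 7 = 6
((y ∧ (x → x)) → ~(y → x)) ↔ ((x ↔ (x → x)) ↔ (x → x)) = 1 ↔ 6 = 2
(((y ∧ (y ↔ y)) ∧ ~x) ∧ (((y ↔ y) ↔ (x ↔ y)) ↔ (x ↔ (x ∧ y)))) ∧ (((y ∧ (x → x)) → ~(y → x)) ↔ ((x ↔ (x → x)) ↔ (x → x))) = 1 ∧ 2 = 1
~((((y ∧ (y ↔ y)) ∧ ~x) ∧ (((y ↔ y) ↔ (x ↔ y)) ↔ (x ↔ (x ∧ y)))) ∧ (((y ∧ (x → x)) → ~(y → x)) ↔ ((x ↔ (x → x)) ↔ (x → x)))) = ~1 = 6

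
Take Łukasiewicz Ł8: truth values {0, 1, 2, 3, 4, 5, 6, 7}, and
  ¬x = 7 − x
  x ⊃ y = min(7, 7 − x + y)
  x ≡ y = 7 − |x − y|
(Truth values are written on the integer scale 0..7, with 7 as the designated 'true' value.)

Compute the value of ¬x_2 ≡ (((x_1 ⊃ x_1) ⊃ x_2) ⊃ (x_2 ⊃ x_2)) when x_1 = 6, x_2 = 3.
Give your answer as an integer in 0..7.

¬x_2 = ¬3 = 4
x_1 ⊃ x_1 = 6 ⊃ 6 = 7
(x_1 ⊃ x_1) ⊃ x_2 = 7 ⊃ 3 = 3
x_2 ⊃ x_2 = 3 ⊃ 3 = 7
((x_1 ⊃ x_1) ⊃ x_2) ⊃ (x_2 ⊃ x_2) = 3 ⊃ 7 = 7
¬x_2 ≡ (((x_1 ⊃ x_1) ⊃ x_2) ⊃ (x_2 ⊃ x_2)) = 4 ≡ 7 = 4

4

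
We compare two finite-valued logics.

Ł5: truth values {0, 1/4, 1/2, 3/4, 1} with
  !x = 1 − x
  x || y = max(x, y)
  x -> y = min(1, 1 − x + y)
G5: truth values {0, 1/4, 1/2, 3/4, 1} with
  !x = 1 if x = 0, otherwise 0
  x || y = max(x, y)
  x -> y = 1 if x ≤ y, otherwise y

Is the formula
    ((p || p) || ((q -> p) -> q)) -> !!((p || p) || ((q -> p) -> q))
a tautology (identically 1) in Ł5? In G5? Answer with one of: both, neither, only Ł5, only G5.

In Ł5: every assignment gives 1 — tautology.
In G5: every assignment gives 1 — tautology.

both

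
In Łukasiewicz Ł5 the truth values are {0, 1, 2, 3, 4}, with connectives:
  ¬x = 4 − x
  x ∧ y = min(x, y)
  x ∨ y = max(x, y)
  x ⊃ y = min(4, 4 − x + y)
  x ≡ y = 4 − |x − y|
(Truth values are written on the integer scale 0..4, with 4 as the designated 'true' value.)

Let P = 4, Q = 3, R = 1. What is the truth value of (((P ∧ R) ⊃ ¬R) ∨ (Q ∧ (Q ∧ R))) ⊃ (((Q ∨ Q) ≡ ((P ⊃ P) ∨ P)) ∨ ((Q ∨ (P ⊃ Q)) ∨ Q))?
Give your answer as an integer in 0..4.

3

P ∧ R = 4 ∧ 1 = 1
¬R = ¬1 = 3
(P ∧ R) ⊃ ¬R = 1 ⊃ 3 = 4
Q ∧ R = 3 ∧ 1 = 1
Q ∧ (Q ∧ R) = 3 ∧ 1 = 1
((P ∧ R) ⊃ ¬R) ∨ (Q ∧ (Q ∧ R)) = 4 ∨ 1 = 4
Q ∨ Q = 3 ∨ 3 = 3
P ⊃ P = 4 ⊃ 4 = 4
(P ⊃ P) ∨ P = 4 ∨ 4 = 4
(Q ∨ Q) ≡ ((P ⊃ P) ∨ P) = 3 ≡ 4 = 3
P ⊃ Q = 4 ⊃ 3 = 3
Q ∨ (P ⊃ Q) = 3 ∨ 3 = 3
(Q ∨ (P ⊃ Q)) ∨ Q = 3 ∨ 3 = 3
((Q ∨ Q) ≡ ((P ⊃ P) ∨ P)) ∨ ((Q ∨ (P ⊃ Q)) ∨ Q) = 3 ∨ 3 = 3
(((P ∧ R) ⊃ ¬R) ∨ (Q ∧ (Q ∧ R))) ⊃ (((Q ∨ Q) ≡ ((P ⊃ P) ∨ P)) ∨ ((Q ∨ (P ⊃ Q)) ∨ Q)) = 4 ⊃ 3 = 3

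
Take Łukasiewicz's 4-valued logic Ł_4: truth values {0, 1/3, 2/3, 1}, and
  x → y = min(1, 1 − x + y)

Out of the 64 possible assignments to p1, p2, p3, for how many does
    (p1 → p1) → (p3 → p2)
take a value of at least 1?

value 1: 40 assignments (counts)
value 2/3: 12 assignments
value 1/3: 8 assignments
value 0: 4 assignments
So 40 of the 64 assignments meet the threshold.

40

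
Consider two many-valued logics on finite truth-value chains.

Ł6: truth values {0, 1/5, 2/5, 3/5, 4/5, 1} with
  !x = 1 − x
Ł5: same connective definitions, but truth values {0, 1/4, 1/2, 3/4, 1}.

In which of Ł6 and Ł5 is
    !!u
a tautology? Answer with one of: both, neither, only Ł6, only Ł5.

In Ł6: at u = 0 the value is 0 — not a tautology.
In Ł5: at u = 0 the value is 0 — not a tautology.

neither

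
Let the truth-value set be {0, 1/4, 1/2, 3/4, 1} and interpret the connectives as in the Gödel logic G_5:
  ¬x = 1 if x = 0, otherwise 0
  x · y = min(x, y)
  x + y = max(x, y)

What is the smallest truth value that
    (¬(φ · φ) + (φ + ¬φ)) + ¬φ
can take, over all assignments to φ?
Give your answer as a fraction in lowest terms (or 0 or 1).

Take φ = 1/4:
φ · φ = 1/4 · 1/4 = 1/4
¬(φ · φ) = ¬1/4 = 0
¬φ = ¬1/4 = 0
φ + ¬φ = 1/4 + 0 = 1/4
¬(φ · φ) + (φ + ¬φ) = 0 + 1/4 = 1/4
¬φ = ¬1/4 = 0
(¬(φ · φ) + (φ + ¬φ)) + ¬φ = 1/4 + 0 = 1/4
No assignment yields a value below 1/4, so this is the minimum.

1/4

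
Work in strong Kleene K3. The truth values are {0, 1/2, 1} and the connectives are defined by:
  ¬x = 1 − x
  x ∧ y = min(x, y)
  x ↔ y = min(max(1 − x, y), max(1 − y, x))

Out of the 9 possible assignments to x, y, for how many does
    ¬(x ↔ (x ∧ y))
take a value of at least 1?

1

x = 0, y = 0 ↦ 0  <
x = 0, y = 1/2 ↦ 0  <
x = 0, y = 1 ↦ 0  <
x = 1/2, y = 0 ↦ 1/2  <
x = 1/2, y = 1/2 ↦ 1/2  <
x = 1/2, y = 1 ↦ 1/2  <
x = 1, y = 0 ↦ 1  ≥
x = 1, y = 1/2 ↦ 1/2  <
x = 1, y = 1 ↦ 0  <
So 1 of the 9 assignments meets the threshold.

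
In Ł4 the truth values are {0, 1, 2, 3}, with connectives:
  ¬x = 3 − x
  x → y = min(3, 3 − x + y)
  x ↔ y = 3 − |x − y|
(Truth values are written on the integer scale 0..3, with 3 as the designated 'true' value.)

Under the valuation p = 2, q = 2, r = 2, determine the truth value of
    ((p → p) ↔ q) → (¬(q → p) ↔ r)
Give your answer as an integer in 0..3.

p → p = 2 → 2 = 3
(p → p) ↔ q = 3 ↔ 2 = 2
q → p = 2 → 2 = 3
¬(q → p) = ¬3 = 0
¬(q → p) ↔ r = 0 ↔ 2 = 1
((p → p) ↔ q) → (¬(q → p) ↔ r) = 2 → 1 = 2

2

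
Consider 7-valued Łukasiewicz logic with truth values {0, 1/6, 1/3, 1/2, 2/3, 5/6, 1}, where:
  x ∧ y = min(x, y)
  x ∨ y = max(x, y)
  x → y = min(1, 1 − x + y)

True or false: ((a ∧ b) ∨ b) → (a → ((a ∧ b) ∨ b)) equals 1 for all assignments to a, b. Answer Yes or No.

Yes

At a = 1/6, b = 1/3, for instance:
a ∧ b = 1/6 ∧ 1/3 = 1/6
(a ∧ b) ∨ b = 1/6 ∨ 1/3 = 1/3
a → ((a ∧ b) ∨ b) = 1/6 → 1/3 = 1
((a ∧ b) ∨ b) → (a → ((a ∧ b) ∨ b)) = 1/3 → 1 = 1
and checking the remaining 48 assignments likewise gives ≥ 1 in every case.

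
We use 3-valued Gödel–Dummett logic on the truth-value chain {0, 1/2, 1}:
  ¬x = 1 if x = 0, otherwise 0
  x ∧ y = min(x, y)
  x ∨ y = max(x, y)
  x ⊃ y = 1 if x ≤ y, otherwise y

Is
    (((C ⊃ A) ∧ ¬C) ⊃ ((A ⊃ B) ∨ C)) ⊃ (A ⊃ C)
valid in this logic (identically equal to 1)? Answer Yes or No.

No

Counterexample: take A = 1/2, B = 1/2, C = 0.
C ⊃ A = 0 ⊃ 1/2 = 1
¬C = ¬0 = 1
(C ⊃ A) ∧ ¬C = 1 ∧ 1 = 1
A ⊃ B = 1/2 ⊃ 1/2 = 1
(A ⊃ B) ∨ C = 1 ∨ 0 = 1
((C ⊃ A) ∧ ¬C) ⊃ ((A ⊃ B) ∨ C) = 1 ⊃ 1 = 1
A ⊃ C = 1/2 ⊃ 0 = 0
(((C ⊃ A) ∧ ¬C) ⊃ ((A ⊃ B) ∨ C)) ⊃ (A ⊃ C) = 1 ⊃ 0 = 0
This gives 0 ≠ 1.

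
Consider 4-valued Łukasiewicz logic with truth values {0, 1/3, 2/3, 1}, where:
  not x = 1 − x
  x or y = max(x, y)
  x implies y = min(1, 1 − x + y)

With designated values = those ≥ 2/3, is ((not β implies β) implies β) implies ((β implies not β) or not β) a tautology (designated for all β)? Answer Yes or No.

No

Counterexample: take β = 1.
not β = not 1 = 0
not β implies β = 0 implies 1 = 1
(not β implies β) implies β = 1 implies 1 = 1
not β = not 1 = 0
β implies not β = 1 implies 0 = 0
(β implies not β) or not β = 0 or 0 = 0
((not β implies β) implies β) implies ((β implies not β) or not β) = 1 implies 0 = 0
This gives 0, which is below 2/3.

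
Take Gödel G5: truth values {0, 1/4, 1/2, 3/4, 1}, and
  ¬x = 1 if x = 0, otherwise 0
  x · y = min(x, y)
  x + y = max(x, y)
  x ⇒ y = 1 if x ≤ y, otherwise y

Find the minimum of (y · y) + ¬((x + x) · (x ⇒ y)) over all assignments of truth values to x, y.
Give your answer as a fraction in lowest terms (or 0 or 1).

1/4

Take x = 1/4, y = 1/4:
y · y = 1/4 · 1/4 = 1/4
x + x = 1/4 + 1/4 = 1/4
x ⇒ y = 1/4 ⇒ 1/4 = 1
(x + x) · (x ⇒ y) = 1/4 · 1 = 1/4
¬((x + x) · (x ⇒ y)) = ¬1/4 = 0
(y · y) + ¬((x + x) · (x ⇒ y)) = 1/4 + 0 = 1/4
No assignment yields a value below 1/4, so this is the minimum.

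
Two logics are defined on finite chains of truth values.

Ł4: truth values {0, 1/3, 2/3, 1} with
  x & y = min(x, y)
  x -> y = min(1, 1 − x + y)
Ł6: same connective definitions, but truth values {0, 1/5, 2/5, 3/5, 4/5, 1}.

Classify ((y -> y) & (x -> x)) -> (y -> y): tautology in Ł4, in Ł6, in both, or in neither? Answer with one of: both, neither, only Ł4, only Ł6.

both

In Ł4: every assignment gives 1 — tautology.
In Ł6: every assignment gives 1 — tautology.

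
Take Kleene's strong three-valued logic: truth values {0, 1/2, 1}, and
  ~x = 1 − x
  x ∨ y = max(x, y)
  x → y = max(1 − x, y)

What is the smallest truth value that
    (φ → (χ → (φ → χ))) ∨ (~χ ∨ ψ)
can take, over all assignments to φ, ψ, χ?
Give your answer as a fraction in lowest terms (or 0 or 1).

Take φ = 1/2, ψ = 0, χ = 1/2:
φ → χ = 1/2 → 1/2 = 1/2
χ → (φ → χ) = 1/2 → 1/2 = 1/2
φ → (χ → (φ → χ)) = 1/2 → 1/2 = 1/2
~χ = ~1/2 = 1/2
~χ ∨ ψ = 1/2 ∨ 0 = 1/2
(φ → (χ → (φ → χ))) ∨ (~χ ∨ ψ) = 1/2 ∨ 1/2 = 1/2
No assignment yields a value below 1/2, so this is the minimum.

1/2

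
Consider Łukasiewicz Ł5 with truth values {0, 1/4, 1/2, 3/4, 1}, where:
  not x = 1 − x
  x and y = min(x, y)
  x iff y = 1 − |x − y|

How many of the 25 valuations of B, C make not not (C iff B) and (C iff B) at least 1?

value 1: 5 assignments (counts)
value 3/4: 8 assignments
value 1/2: 6 assignments
value 1/4: 4 assignments
value 0: 2 assignments
So 5 of the 25 assignments meet the threshold.

5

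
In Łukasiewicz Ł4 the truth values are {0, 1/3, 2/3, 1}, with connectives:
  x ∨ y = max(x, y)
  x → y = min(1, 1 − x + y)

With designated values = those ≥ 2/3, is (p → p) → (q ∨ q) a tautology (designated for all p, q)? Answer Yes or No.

Counterexample: take p = 0, q = 0.
p → p = 0 → 0 = 1
q ∨ q = 0 ∨ 0 = 0
(p → p) → (q ∨ q) = 1 → 0 = 0
This gives 0, which is below 2/3.

No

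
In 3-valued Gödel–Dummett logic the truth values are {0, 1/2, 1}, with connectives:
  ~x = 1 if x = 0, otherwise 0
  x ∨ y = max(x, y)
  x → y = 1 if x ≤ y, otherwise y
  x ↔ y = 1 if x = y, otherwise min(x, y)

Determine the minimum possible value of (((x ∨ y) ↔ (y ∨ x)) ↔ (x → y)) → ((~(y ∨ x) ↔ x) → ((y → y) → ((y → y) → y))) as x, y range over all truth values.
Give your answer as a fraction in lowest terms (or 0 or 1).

1/2

Take x = 0, y = 1/2:
x ∨ y = 0 ∨ 1/2 = 1/2
y ∨ x = 1/2 ∨ 0 = 1/2
(x ∨ y) ↔ (y ∨ x) = 1/2 ↔ 1/2 = 1
x → y = 0 → 1/2 = 1
((x ∨ y) ↔ (y ∨ x)) ↔ (x → y) = 1 ↔ 1 = 1
y ∨ x = 1/2 ∨ 0 = 1/2
~(y ∨ x) = ~1/2 = 0
~(y ∨ x) ↔ x = 0 ↔ 0 = 1
y → y = 1/2 → 1/2 = 1
y → y = 1/2 → 1/2 = 1
(y → y) → y = 1 → 1/2 = 1/2
(y → y) → ((y → y) → y) = 1 → 1/2 = 1/2
(~(y ∨ x) ↔ x) → ((y → y) → ((y → y) → y)) = 1 → 1/2 = 1/2
(((x ∨ y) ↔ (y ∨ x)) ↔ (x → y)) → ((~(y ∨ x) ↔ x) → ((y → y) → ((y → y) → y))) = 1 → 1/2 = 1/2
No assignment yields a value below 1/2, so this is the minimum.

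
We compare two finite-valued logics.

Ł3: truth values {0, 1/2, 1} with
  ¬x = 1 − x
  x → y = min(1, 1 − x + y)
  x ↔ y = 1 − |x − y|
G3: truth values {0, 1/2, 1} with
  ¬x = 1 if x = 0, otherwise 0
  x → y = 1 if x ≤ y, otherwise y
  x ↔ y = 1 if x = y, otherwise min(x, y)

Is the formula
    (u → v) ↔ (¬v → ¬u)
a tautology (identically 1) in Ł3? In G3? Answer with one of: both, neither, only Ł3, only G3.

only Ł3

In Ł3: every assignment gives 1 — tautology.
In G3: at u = 1, v = 1/2 the value is 1/2 — not a tautology.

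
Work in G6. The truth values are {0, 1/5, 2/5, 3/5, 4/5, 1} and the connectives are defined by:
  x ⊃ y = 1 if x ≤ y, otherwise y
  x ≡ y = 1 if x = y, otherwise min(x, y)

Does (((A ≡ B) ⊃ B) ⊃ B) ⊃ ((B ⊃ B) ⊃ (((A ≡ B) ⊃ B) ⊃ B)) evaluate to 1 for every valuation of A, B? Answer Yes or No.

At A = 0, B = 1/5, for instance:
A ≡ B = 0 ≡ 1/5 = 0
(A ≡ B) ⊃ B = 0 ⊃ 1/5 = 1
((A ≡ B) ⊃ B) ⊃ B = 1 ⊃ 1/5 = 1/5
B ⊃ B = 1/5 ⊃ 1/5 = 1
((A ≡ B) ⊃ B) ⊃ B = 1 ⊃ 1/5 = 1/5
(B ⊃ B) ⊃ (((A ≡ B) ⊃ B) ⊃ B) = 1 ⊃ 1/5 = 1/5
(((A ≡ B) ⊃ B) ⊃ B) ⊃ ((B ⊃ B) ⊃ (((A ≡ B) ⊃ B) ⊃ B)) = 1/5 ⊃ 1/5 = 1
and checking the remaining 35 assignments likewise gives ≥ 1 in every case.

Yes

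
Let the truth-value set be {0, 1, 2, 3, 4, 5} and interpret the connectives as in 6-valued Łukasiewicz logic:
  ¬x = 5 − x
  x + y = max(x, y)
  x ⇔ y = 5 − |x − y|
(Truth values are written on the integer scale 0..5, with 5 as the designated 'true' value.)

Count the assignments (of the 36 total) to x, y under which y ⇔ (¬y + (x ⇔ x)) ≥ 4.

12

value 5: 6 assignments (counts)
value 4: 6 assignments (counts)
value 3: 6 assignments
value 2: 6 assignments
value 1: 6 assignments
value 0: 6 assignments
So 12 of the 36 assignments meet the threshold.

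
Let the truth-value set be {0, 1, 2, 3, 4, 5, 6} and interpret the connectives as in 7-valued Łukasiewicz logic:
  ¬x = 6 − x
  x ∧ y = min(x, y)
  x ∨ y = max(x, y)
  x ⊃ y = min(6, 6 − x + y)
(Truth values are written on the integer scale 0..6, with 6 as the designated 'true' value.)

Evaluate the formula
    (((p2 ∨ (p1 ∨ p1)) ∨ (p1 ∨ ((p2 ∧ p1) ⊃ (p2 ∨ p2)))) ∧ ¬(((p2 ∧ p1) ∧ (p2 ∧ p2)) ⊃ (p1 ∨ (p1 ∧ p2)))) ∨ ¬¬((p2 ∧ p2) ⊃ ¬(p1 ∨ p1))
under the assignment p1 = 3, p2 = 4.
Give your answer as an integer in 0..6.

p1 ∨ p1 = 3 ∨ 3 = 3
p2 ∨ (p1 ∨ p1) = 4 ∨ 3 = 4
p2 ∧ p1 = 4 ∧ 3 = 3
p2 ∨ p2 = 4 ∨ 4 = 4
(p2 ∧ p1) ⊃ (p2 ∨ p2) = 3 ⊃ 4 = 6
p1 ∨ ((p2 ∧ p1) ⊃ (p2 ∨ p2)) = 3 ∨ 6 = 6
(p2 ∨ (p1 ∨ p1)) ∨ (p1 ∨ ((p2 ∧ p1) ⊃ (p2 ∨ p2))) = 4 ∨ 6 = 6
p2 ∧ p1 = 4 ∧ 3 = 3
p2 ∧ p2 = 4 ∧ 4 = 4
(p2 ∧ p1) ∧ (p2 ∧ p2) = 3 ∧ 4 = 3
p1 ∧ p2 = 3 ∧ 4 = 3
p1 ∨ (p1 ∧ p2) = 3 ∨ 3 = 3
((p2 ∧ p1) ∧ (p2 ∧ p2)) ⊃ (p1 ∨ (p1 ∧ p2)) = 3 ⊃ 3 = 6
¬(((p2 ∧ p1) ∧ (p2 ∧ p2)) ⊃ (p1 ∨ (p1 ∧ p2))) = ¬6 = 0
((p2 ∨ (p1 ∨ p1)) ∨ (p1 ∨ ((p2 ∧ p1) ⊃ (p2 ∨ p2)))) ∧ ¬(((p2 ∧ p1) ∧ (p2 ∧ p2)) ⊃ (p1 ∨ (p1 ∧ p2))) = 6 ∧ 0 = 0
p2 ∧ p2 = 4 ∧ 4 = 4
p1 ∨ p1 = 3 ∨ 3 = 3
¬(p1 ∨ p1) = ¬3 = 3
(p2 ∧ p2) ⊃ ¬(p1 ∨ p1) = 4 ⊃ 3 = 5
¬((p2 ∧ p2) ⊃ ¬(p1 ∨ p1)) = ¬5 = 1
¬¬((p2 ∧ p2) ⊃ ¬(p1 ∨ p1)) = ¬1 = 5
(((p2 ∨ (p1 ∨ p1)) ∨ (p1 ∨ ((p2 ∧ p1) ⊃ (p2 ∨ p2)))) ∧ ¬(((p2 ∧ p1) ∧ (p2 ∧ p2)) ⊃ (p1 ∨ (p1 ∧ p2)))) ∨ ¬¬((p2 ∧ p2) ⊃ ¬(p1 ∨ p1)) = 0 ∨ 5 = 5

5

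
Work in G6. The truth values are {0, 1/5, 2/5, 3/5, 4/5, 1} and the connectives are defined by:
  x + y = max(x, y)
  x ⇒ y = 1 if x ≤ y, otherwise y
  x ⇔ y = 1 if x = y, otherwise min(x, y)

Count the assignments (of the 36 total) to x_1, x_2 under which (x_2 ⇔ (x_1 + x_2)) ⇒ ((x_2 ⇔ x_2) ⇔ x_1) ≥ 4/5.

18

value 1: 16 assignments (counts)
value 4/5: 2 assignments (counts)
value 3/5: 3 assignments
value 2/5: 4 assignments
value 1/5: 5 assignments
value 0: 6 assignments
So 18 of the 36 assignments meet the threshold.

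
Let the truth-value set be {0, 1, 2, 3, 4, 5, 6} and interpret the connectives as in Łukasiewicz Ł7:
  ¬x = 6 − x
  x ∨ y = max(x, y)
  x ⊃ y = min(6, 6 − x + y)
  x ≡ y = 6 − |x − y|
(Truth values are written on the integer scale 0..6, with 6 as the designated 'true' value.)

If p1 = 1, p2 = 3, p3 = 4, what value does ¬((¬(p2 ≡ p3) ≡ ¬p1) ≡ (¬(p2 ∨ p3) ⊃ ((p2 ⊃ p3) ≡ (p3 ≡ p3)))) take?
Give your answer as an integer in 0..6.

p2 ≡ p3 = 3 ≡ 4 = 5
¬(p2 ≡ p3) = ¬5 = 1
¬p1 = ¬1 = 5
¬(p2 ≡ p3) ≡ ¬p1 = 1 ≡ 5 = 2
p2 ∨ p3 = 3 ∨ 4 = 4
¬(p2 ∨ p3) = ¬4 = 2
p2 ⊃ p3 = 3 ⊃ 4 = 6
p3 ≡ p3 = 4 ≡ 4 = 6
(p2 ⊃ p3) ≡ (p3 ≡ p3) = 6 ≡ 6 = 6
¬(p2 ∨ p3) ⊃ ((p2 ⊃ p3) ≡ (p3 ≡ p3)) = 2 ⊃ 6 = 6
(¬(p2 ≡ p3) ≡ ¬p1) ≡ (¬(p2 ∨ p3) ⊃ ((p2 ⊃ p3) ≡ (p3 ≡ p3))) = 2 ≡ 6 = 2
¬((¬(p2 ≡ p3) ≡ ¬p1) ≡ (¬(p2 ∨ p3) ⊃ ((p2 ⊃ p3) ≡ (p3 ≡ p3)))) = ¬2 = 4

4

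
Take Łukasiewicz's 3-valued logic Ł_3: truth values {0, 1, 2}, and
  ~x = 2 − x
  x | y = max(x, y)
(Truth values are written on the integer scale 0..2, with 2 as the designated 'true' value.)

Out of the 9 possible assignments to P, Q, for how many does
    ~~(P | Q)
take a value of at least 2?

5

P = 0, Q = 0 ↦ 0  <
P = 0, Q = 1 ↦ 1  <
P = 0, Q = 2 ↦ 2  ≥
P = 1, Q = 0 ↦ 1  <
P = 1, Q = 1 ↦ 1  <
P = 1, Q = 2 ↦ 2  ≥
P = 2, Q = 0 ↦ 2  ≥
P = 2, Q = 1 ↦ 2  ≥
P = 2, Q = 2 ↦ 2  ≥
So 5 of the 9 assignments meet the threshold.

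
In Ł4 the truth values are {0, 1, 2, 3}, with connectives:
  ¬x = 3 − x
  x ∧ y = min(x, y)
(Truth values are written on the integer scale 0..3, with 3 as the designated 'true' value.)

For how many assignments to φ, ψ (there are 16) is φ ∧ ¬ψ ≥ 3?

φ = 0, ψ = 0 ↦ 0  <
φ = 0, ψ = 1 ↦ 0  <
φ = 0, ψ = 2 ↦ 0  <
φ = 0, ψ = 3 ↦ 0  <
φ = 1, ψ = 0 ↦ 1  <
φ = 1, ψ = 1 ↦ 1  <
φ = 1, ψ = 2 ↦ 1  <
φ = 1, ψ = 3 ↦ 0  <
φ = 2, ψ = 0 ↦ 2  <
φ = 2, ψ = 1 ↦ 2  <
φ = 2, ψ = 2 ↦ 1  <
φ = 2, ψ = 3 ↦ 0  <
φ = 3, ψ = 0 ↦ 3  ≥
φ = 3, ψ = 1 ↦ 2  <
φ = 3, ψ = 2 ↦ 1  <
φ = 3, ψ = 3 ↦ 0  <
So 1 of the 16 assignments meets the threshold.

1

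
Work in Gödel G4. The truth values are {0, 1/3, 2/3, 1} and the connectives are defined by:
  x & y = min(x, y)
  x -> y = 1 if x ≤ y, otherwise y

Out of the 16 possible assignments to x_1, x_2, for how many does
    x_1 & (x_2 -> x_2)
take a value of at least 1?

4

x_1 = 0, x_2 = 0 ↦ 0  <
x_1 = 0, x_2 = 1/3 ↦ 0  <
x_1 = 0, x_2 = 2/3 ↦ 0  <
x_1 = 0, x_2 = 1 ↦ 0  <
x_1 = 1/3, x_2 = 0 ↦ 1/3  <
x_1 = 1/3, x_2 = 1/3 ↦ 1/3  <
x_1 = 1/3, x_2 = 2/3 ↦ 1/3  <
x_1 = 1/3, x_2 = 1 ↦ 1/3  <
x_1 = 2/3, x_2 = 0 ↦ 2/3  <
x_1 = 2/3, x_2 = 1/3 ↦ 2/3  <
x_1 = 2/3, x_2 = 2/3 ↦ 2/3  <
x_1 = 2/3, x_2 = 1 ↦ 2/3  <
x_1 = 1, x_2 = 0 ↦ 1  ≥
x_1 = 1, x_2 = 1/3 ↦ 1  ≥
x_1 = 1, x_2 = 2/3 ↦ 1  ≥
x_1 = 1, x_2 = 1 ↦ 1  ≥
So 4 of the 16 assignments meet the threshold.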